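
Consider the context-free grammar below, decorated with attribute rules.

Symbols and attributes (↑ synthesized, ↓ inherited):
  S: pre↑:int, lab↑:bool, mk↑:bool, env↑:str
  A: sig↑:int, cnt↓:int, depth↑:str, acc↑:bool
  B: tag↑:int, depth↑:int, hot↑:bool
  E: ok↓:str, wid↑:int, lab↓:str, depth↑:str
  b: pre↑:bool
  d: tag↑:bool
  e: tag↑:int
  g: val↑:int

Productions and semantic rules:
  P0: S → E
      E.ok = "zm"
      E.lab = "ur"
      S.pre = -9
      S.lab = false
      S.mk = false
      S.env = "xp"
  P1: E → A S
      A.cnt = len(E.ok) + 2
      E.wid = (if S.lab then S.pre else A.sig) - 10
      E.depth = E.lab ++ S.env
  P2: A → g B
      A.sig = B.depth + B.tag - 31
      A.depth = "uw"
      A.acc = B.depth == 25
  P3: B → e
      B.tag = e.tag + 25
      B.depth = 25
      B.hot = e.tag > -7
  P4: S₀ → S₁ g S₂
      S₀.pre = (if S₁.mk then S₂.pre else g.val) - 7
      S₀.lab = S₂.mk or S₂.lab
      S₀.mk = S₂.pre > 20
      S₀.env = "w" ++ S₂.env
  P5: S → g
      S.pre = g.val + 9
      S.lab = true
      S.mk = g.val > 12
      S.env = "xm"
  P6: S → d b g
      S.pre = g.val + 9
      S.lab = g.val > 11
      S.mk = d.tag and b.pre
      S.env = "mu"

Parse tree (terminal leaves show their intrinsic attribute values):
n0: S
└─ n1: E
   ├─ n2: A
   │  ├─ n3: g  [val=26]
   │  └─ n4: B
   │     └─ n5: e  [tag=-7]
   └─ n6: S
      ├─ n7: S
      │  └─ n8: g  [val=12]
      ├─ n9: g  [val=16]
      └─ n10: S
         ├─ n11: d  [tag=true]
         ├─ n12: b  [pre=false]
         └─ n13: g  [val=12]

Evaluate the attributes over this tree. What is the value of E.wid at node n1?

1. n1.ok = "zm"  ["zm"]
2. n1.lab = "ur"  ["ur"]
3. n2.cnt = 4  [len(E.ok) + 2]
4. n3.val = 26  [terminal]
5. n5.tag = -7  [terminal]
6. n4.tag = 18  [e.tag + 25]
7. n4.depth = 25  [25]
8. n4.hot = false  [e.tag > -7]
9. n2.sig = 12  [B.depth + B.tag - 31]
10. n2.depth = "uw"  ["uw"]
11. n2.acc = true  [B.depth == 25]
12. n8.val = 12  [terminal]
13. n7.pre = 21  [g.val + 9]
14. n7.lab = true  [true]
15. n7.mk = false  [g.val > 12]
16. n7.env = "xm"  ["xm"]
17. n9.val = 16  [terminal]
18. n11.tag = true  [terminal]
19. n12.pre = false  [terminal]
20. n13.val = 12  [terminal]
21. n10.pre = 21  [g.val + 9]
22. n10.lab = true  [g.val > 11]
23. n10.mk = false  [d.tag and b.pre]
24. n10.env = "mu"  ["mu"]
25. n6.pre = 9  [(if S₁.mk then S₂.pre else g.val) - 7]
26. n6.lab = true  [S₂.mk or S₂.lab]
27. n6.mk = true  [S₂.pre > 20]
28. n6.env = "wmu"  ["w" ++ S₂.env]
29. n1.wid = -1  [(if S.lab then S.pre else A.sig) - 10]
30. n1.depth = "urwmu"  [E.lab ++ S.env]
31. n0.pre = -9  [-9]
32. n0.lab = false  [false]
33. n0.mk = false  [false]
34. n0.env = "xp"  ["xp"]

-1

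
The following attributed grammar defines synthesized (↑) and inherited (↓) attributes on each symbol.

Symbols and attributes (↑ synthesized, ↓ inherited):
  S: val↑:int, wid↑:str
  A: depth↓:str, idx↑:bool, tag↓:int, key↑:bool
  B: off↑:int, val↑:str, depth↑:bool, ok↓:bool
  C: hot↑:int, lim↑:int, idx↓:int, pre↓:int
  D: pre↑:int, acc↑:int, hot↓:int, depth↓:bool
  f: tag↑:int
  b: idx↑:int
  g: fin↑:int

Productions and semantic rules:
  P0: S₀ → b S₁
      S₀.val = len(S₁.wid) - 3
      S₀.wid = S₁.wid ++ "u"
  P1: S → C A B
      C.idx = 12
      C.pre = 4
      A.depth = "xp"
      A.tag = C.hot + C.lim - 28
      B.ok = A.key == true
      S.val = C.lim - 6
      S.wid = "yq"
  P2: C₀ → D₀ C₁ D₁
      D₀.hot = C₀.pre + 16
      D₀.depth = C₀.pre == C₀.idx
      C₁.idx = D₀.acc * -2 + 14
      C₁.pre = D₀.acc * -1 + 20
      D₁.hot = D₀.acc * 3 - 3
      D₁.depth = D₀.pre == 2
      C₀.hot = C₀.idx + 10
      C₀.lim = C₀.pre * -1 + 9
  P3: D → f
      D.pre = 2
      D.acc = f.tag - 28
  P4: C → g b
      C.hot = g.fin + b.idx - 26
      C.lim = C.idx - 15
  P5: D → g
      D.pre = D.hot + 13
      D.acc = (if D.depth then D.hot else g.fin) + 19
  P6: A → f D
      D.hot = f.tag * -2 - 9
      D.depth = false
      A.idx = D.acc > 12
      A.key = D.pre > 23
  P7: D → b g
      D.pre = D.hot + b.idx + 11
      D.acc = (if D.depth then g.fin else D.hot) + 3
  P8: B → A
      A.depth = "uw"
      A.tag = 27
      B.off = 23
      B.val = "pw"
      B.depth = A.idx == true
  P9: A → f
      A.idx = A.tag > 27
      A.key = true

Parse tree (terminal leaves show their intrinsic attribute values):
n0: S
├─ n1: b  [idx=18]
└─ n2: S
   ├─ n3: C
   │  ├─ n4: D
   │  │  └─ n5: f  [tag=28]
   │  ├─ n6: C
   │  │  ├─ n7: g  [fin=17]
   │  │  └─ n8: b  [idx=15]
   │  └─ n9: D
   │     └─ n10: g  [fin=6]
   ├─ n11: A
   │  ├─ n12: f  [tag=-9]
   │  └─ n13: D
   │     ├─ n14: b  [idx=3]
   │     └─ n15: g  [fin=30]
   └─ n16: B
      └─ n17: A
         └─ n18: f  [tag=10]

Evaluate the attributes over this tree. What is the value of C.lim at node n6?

-1

1. n1.idx = 18  [terminal]
2. n3.idx = 12  [12]
3. n3.pre = 4  [4]
4. n4.hot = 20  [C₀.pre + 16]
5. n4.depth = false  [C₀.pre == C₀.idx]
6. n5.tag = 28  [terminal]
7. n4.pre = 2  [2]
8. n4.acc = 0  [f.tag - 28]
9. n6.idx = 14  [D₀.acc * -2 + 14]
10. n6.pre = 20  [D₀.acc * -1 + 20]
11. n7.fin = 17  [terminal]
12. n8.idx = 15  [terminal]
13. n6.hot = 6  [g.fin + b.idx - 26]
14. n6.lim = -1  [C.idx - 15]
15. n9.hot = -3  [D₀.acc * 3 - 3]
16. n9.depth = true  [D₀.pre == 2]
17. n10.fin = 6  [terminal]
18. n9.pre = 10  [D.hot + 13]
19. n9.acc = 16  [(if D.depth then D.hot else g.fin) + 19]
20. n3.hot = 22  [C₀.idx + 10]
21. n3.lim = 5  [C₀.pre * -1 + 9]
22. n11.depth = "xp"  ["xp"]
23. n11.tag = -1  [C.hot + C.lim - 28]
24. n12.tag = -9  [terminal]
25. n13.hot = 9  [f.tag * -2 - 9]
26. n13.depth = false  [false]
27. n14.idx = 3  [terminal]
28. n15.fin = 30  [terminal]
29. n13.pre = 23  [D.hot + b.idx + 11]
30. n13.acc = 12  [(if D.depth then g.fin else D.hot) + 3]
31. n11.idx = false  [D.acc > 12]
32. n11.key = false  [D.pre > 23]
33. n16.ok = false  [A.key == true]
34. n17.depth = "uw"  ["uw"]
35. n17.tag = 27  [27]
36. n18.tag = 10  [terminal]
37. n17.idx = false  [A.tag > 27]
38. n17.key = true  [true]
39. n16.off = 23  [23]
40. n16.val = "pw"  ["pw"]
41. n16.depth = false  [A.idx == true]
42. n2.val = -1  [C.lim - 6]
43. n2.wid = "yq"  ["yq"]
44. n0.val = -1  [len(S₁.wid) - 3]
45. n0.wid = "yqu"  [S₁.wid ++ "u"]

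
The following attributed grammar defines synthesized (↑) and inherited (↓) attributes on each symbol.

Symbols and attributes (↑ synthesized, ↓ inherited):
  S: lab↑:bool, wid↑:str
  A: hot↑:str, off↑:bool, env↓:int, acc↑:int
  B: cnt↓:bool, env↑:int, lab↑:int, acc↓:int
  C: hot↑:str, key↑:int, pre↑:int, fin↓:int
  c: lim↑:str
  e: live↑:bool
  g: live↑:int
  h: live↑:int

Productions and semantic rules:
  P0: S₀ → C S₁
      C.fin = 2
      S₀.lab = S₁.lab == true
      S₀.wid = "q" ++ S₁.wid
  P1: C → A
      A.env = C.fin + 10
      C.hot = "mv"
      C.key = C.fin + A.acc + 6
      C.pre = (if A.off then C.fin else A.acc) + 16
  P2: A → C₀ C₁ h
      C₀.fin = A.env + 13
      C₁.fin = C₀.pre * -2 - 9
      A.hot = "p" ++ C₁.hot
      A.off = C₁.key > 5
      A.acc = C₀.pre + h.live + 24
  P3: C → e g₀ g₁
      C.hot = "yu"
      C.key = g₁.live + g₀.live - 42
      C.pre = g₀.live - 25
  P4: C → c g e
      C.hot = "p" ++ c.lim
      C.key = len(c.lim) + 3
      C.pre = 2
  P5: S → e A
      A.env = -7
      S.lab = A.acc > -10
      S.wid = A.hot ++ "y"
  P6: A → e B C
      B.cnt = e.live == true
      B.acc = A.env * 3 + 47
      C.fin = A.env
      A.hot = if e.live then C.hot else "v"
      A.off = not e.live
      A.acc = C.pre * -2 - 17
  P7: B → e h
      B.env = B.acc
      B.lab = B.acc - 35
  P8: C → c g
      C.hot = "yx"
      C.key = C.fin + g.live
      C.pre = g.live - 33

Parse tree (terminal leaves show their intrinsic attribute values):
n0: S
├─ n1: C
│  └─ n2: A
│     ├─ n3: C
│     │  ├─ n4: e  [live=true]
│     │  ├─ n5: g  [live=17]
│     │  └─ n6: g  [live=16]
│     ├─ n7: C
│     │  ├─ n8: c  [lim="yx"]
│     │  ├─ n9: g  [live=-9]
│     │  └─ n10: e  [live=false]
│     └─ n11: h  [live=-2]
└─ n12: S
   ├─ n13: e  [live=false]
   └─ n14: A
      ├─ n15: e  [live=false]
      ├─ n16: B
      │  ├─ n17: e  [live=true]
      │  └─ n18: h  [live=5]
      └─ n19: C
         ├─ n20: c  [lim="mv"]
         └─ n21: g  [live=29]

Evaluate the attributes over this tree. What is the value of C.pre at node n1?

1. n1.fin = 2  [2]
2. n2.env = 12  [C.fin + 10]
3. n3.fin = 25  [A.env + 13]
4. n4.live = true  [terminal]
5. n5.live = 17  [terminal]
6. n6.live = 16  [terminal]
7. n3.hot = "yu"  ["yu"]
8. n3.key = -9  [g₁.live + g₀.live - 42]
9. n3.pre = -8  [g₀.live - 25]
10. n7.fin = 7  [C₀.pre * -2 - 9]
11. n8.lim = "yx"  [terminal]
12. n9.live = -9  [terminal]
13. n10.live = false  [terminal]
14. n7.hot = "pyx"  ["p" ++ c.lim]
15. n7.key = 5  [len(c.lim) + 3]
16. n7.pre = 2  [2]
17. n11.live = -2  [terminal]
18. n2.hot = "ppyx"  ["p" ++ C₁.hot]
19. n2.off = false  [C₁.key > 5]
20. n2.acc = 14  [C₀.pre + h.live + 24]
21. n1.hot = "mv"  ["mv"]
22. n1.key = 22  [C.fin + A.acc + 6]
23. n1.pre = 30  [(if A.off then C.fin else A.acc) + 16]
24. n13.live = false  [terminal]
25. n14.env = -7  [-7]
26. n15.live = false  [terminal]
27. n16.cnt = false  [e.live == true]
28. n16.acc = 26  [A.env * 3 + 47]
29. n17.live = true  [terminal]
30. n18.live = 5  [terminal]
31. n16.env = 26  [B.acc]
32. n16.lab = -9  [B.acc - 35]
33. n19.fin = -7  [A.env]
34. n20.lim = "mv"  [terminal]
35. n21.live = 29  [terminal]
36. n19.hot = "yx"  ["yx"]
37. n19.key = 22  [C.fin + g.live]
38. n19.pre = -4  [g.live - 33]
39. n14.hot = "v"  [if e.live then C.hot else "v"]
40. n14.off = true  [not e.live]
41. n14.acc = -9  [C.pre * -2 - 17]
42. n12.lab = true  [A.acc > -10]
43. n12.wid = "vy"  [A.hot ++ "y"]
44. n0.lab = true  [S₁.lab == true]
45. n0.wid = "qvy"  ["q" ++ S₁.wid]

30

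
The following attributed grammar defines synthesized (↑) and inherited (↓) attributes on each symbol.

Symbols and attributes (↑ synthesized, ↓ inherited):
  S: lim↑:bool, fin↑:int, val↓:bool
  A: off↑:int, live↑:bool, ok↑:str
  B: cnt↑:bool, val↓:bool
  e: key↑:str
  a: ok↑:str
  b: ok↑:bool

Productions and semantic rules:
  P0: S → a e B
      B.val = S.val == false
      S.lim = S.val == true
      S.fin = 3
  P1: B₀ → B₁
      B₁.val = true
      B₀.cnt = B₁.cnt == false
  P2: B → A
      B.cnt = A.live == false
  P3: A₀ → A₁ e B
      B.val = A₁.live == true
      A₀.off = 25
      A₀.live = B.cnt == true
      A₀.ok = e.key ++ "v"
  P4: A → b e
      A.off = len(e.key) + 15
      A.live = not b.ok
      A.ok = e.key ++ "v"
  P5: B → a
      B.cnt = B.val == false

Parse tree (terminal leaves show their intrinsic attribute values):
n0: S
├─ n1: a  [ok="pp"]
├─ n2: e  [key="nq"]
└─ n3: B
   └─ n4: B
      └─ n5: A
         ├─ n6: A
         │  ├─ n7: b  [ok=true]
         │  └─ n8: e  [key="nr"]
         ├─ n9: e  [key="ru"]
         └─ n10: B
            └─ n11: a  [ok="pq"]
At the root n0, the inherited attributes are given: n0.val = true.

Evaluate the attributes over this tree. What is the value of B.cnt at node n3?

true

1. n0.val = true  [given at root]
2. n1.ok = "pp"  [terminal]
3. n2.key = "nq"  [terminal]
4. n3.val = false  [S.val == false]
5. n4.val = true  [true]
6. n7.ok = true  [terminal]
7. n8.key = "nr"  [terminal]
8. n6.off = 17  [len(e.key) + 15]
9. n6.live = false  [not b.ok]
10. n6.ok = "nrv"  [e.key ++ "v"]
11. n9.key = "ru"  [terminal]
12. n10.val = false  [A₁.live == true]
13. n11.ok = "pq"  [terminal]
14. n10.cnt = true  [B.val == false]
15. n5.off = 25  [25]
16. n5.live = true  [B.cnt == true]
17. n5.ok = "ruv"  [e.key ++ "v"]
18. n4.cnt = false  [A.live == false]
19. n3.cnt = true  [B₁.cnt == false]
20. n0.lim = true  [S.val == true]
21. n0.fin = 3  [3]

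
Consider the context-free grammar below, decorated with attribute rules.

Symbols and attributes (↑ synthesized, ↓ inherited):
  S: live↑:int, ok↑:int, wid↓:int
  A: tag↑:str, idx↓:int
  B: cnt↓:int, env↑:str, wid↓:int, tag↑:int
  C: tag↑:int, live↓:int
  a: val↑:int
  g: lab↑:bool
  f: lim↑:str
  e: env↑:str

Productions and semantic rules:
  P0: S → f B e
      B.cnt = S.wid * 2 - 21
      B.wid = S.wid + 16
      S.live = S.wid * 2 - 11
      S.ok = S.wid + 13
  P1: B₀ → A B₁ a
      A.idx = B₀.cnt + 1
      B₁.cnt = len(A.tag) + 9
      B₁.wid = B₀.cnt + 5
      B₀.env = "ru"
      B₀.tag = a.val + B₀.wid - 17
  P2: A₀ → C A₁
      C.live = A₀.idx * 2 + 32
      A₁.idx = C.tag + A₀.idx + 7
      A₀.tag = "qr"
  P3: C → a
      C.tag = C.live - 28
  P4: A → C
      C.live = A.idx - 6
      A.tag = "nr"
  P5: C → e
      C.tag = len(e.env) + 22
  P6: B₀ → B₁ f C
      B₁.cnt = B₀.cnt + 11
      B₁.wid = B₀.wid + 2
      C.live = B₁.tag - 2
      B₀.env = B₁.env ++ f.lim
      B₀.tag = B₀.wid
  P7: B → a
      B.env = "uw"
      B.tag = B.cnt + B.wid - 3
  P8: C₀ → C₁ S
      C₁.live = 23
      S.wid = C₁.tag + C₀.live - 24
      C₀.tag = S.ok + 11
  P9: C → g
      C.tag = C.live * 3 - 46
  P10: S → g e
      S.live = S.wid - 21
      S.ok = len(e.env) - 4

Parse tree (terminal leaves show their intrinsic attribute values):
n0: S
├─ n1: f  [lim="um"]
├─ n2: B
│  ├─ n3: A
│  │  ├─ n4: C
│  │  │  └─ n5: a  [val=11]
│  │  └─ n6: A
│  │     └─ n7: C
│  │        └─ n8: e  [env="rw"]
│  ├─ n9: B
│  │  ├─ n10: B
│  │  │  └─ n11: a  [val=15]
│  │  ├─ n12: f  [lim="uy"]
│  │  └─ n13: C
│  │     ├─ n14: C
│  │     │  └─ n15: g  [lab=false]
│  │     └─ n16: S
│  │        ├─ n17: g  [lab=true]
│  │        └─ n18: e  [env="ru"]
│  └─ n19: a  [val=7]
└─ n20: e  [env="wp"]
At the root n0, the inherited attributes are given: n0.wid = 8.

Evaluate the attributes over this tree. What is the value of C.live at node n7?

1. n0.wid = 8  [given at root]
2. n1.lim = "um"  [terminal]
3. n2.cnt = -5  [S.wid * 2 - 21]
4. n2.wid = 24  [S.wid + 16]
5. n3.idx = -4  [B₀.cnt + 1]
6. n4.live = 24  [A₀.idx * 2 + 32]
7. n5.val = 11  [terminal]
8. n4.tag = -4  [C.live - 28]
9. n6.idx = -1  [C.tag + A₀.idx + 7]
10. n7.live = -7  [A.idx - 6]
11. n8.env = "rw"  [terminal]
12. n7.tag = 24  [len(e.env) + 22]
13. n6.tag = "nr"  ["nr"]
14. n3.tag = "qr"  ["qr"]
15. n9.cnt = 11  [len(A.tag) + 9]
16. n9.wid = 0  [B₀.cnt + 5]
17. n10.cnt = 22  [B₀.cnt + 11]
18. n10.wid = 2  [B₀.wid + 2]
19. n11.val = 15  [terminal]
20. n10.env = "uw"  ["uw"]
21. n10.tag = 21  [B.cnt + B.wid - 3]
22. n12.lim = "uy"  [terminal]
23. n13.live = 19  [B₁.tag - 2]
24. n14.live = 23  [23]
25. n15.lab = false  [terminal]
26. n14.tag = 23  [C.live * 3 - 46]
27. n16.wid = 18  [C₁.tag + C₀.live - 24]
28. n17.lab = true  [terminal]
29. n18.env = "ru"  [terminal]
30. n16.live = -3  [S.wid - 21]
31. n16.ok = -2  [len(e.env) - 4]
32. n13.tag = 9  [S.ok + 11]
33. n9.env = "uwuy"  [B₁.env ++ f.lim]
34. n9.tag = 0  [B₀.wid]
35. n19.val = 7  [terminal]
36. n2.env = "ru"  ["ru"]
37. n2.tag = 14  [a.val + B₀.wid - 17]
38. n20.env = "wp"  [terminal]
39. n0.live = 5  [S.wid * 2 - 11]
40. n0.ok = 21  [S.wid + 13]

-7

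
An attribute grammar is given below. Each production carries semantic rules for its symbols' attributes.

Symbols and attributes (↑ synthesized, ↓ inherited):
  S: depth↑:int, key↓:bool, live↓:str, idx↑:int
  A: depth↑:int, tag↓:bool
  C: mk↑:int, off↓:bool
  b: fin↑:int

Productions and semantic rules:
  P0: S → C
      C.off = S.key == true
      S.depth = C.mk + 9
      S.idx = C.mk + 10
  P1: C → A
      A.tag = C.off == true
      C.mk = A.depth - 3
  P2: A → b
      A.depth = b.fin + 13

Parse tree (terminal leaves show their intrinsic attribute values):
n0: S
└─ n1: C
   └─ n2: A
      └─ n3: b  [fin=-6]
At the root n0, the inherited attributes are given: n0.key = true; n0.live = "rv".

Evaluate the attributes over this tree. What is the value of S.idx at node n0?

1. n0.key = true  [given at root]
2. n0.live = "rv"  [given at root]
3. n1.off = true  [S.key == true]
4. n2.tag = true  [C.off == true]
5. n3.fin = -6  [terminal]
6. n2.depth = 7  [b.fin + 13]
7. n1.mk = 4  [A.depth - 3]
8. n0.depth = 13  [C.mk + 9]
9. n0.idx = 14  [C.mk + 10]

14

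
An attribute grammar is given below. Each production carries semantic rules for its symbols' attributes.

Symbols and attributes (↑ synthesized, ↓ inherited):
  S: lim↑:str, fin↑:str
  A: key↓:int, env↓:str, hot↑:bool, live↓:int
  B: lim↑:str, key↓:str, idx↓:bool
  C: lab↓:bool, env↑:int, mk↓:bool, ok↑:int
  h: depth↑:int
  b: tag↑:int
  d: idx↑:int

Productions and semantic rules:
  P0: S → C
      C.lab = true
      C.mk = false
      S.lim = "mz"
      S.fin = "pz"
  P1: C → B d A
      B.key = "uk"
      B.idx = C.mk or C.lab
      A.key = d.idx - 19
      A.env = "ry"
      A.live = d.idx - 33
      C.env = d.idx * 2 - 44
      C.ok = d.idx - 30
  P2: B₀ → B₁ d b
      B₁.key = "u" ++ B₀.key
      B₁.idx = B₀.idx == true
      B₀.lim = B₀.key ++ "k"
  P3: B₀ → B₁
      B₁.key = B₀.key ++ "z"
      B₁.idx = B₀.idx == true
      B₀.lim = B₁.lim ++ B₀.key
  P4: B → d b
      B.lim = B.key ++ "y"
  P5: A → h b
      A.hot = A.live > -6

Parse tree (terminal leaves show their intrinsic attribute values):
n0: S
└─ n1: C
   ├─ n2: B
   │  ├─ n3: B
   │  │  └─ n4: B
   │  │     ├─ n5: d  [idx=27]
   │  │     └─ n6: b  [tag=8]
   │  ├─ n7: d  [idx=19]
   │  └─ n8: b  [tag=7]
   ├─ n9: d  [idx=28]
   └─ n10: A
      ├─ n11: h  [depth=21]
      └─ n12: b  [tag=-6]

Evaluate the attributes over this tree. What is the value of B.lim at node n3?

"uukzyuuk"

1. n1.lab = true  [true]
2. n1.mk = false  [false]
3. n2.key = "uk"  ["uk"]
4. n2.idx = true  [C.mk or C.lab]
5. n3.key = "uuk"  ["u" ++ B₀.key]
6. n3.idx = true  [B₀.idx == true]
7. n4.key = "uukz"  [B₀.key ++ "z"]
8. n4.idx = true  [B₀.idx == true]
9. n5.idx = 27  [terminal]
10. n6.tag = 8  [terminal]
11. n4.lim = "uukzy"  [B.key ++ "y"]
12. n3.lim = "uukzyuuk"  [B₁.lim ++ B₀.key]
13. n7.idx = 19  [terminal]
14. n8.tag = 7  [terminal]
15. n2.lim = "ukk"  [B₀.key ++ "k"]
16. n9.idx = 28  [terminal]
17. n10.key = 9  [d.idx - 19]
18. n10.env = "ry"  ["ry"]
19. n10.live = -5  [d.idx - 33]
20. n11.depth = 21  [terminal]
21. n12.tag = -6  [terminal]
22. n10.hot = true  [A.live > -6]
23. n1.env = 12  [d.idx * 2 - 44]
24. n1.ok = -2  [d.idx - 30]
25. n0.lim = "mz"  ["mz"]
26. n0.fin = "pz"  ["pz"]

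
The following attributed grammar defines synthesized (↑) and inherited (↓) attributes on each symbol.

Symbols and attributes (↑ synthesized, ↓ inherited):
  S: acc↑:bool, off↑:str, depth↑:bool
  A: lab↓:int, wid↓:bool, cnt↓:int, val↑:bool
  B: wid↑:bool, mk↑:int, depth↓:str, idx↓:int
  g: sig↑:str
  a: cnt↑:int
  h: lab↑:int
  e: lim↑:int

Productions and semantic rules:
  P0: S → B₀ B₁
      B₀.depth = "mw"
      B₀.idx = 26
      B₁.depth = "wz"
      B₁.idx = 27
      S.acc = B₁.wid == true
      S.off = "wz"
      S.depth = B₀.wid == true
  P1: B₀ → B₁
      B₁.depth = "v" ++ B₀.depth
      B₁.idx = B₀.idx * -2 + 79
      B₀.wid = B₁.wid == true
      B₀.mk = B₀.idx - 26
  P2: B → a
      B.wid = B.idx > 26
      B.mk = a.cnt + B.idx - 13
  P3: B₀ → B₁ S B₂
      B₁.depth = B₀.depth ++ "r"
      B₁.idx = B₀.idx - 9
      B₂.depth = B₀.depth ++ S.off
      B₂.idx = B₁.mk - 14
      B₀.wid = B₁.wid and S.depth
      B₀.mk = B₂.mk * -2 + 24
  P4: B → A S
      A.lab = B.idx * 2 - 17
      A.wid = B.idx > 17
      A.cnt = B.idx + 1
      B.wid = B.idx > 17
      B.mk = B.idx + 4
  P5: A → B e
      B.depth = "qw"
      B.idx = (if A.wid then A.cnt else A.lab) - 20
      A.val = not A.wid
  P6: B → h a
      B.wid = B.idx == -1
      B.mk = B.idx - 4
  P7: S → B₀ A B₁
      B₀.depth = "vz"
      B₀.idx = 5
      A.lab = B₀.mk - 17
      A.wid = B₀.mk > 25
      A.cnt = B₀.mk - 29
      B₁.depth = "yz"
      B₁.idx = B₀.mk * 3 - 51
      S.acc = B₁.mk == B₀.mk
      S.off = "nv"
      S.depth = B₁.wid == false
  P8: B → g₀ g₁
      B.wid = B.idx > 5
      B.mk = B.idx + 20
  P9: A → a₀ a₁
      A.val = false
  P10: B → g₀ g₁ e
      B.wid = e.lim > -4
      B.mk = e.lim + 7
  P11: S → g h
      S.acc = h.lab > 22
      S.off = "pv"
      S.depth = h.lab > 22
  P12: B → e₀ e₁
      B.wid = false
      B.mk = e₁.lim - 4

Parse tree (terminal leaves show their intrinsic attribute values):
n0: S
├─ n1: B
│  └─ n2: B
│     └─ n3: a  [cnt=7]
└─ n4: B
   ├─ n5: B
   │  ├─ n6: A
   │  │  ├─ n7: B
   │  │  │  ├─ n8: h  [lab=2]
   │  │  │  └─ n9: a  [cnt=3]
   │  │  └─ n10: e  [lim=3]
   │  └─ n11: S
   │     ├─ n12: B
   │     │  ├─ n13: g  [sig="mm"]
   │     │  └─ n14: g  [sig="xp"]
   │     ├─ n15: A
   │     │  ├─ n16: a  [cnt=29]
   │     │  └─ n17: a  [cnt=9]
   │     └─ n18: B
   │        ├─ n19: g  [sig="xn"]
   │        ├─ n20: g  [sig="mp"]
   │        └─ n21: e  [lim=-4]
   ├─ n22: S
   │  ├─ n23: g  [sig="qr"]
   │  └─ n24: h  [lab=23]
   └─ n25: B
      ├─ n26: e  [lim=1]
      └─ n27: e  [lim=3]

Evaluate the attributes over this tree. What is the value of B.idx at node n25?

1. n1.depth = "mw"  ["mw"]
2. n1.idx = 26  [26]
3. n2.depth = "vmw"  ["v" ++ B₀.depth]
4. n2.idx = 27  [B₀.idx * -2 + 79]
5. n3.cnt = 7  [terminal]
6. n2.wid = true  [B.idx > 26]
7. n2.mk = 21  [a.cnt + B.idx - 13]
8. n1.wid = true  [B₁.wid == true]
9. n1.mk = 0  [B₀.idx - 26]
10. n4.depth = "wz"  ["wz"]
11. n4.idx = 27  [27]
12. n5.depth = "wzr"  [B₀.depth ++ "r"]
13. n5.idx = 18  [B₀.idx - 9]
14. n6.lab = 19  [B.idx * 2 - 17]
15. n6.wid = true  [B.idx > 17]
16. n6.cnt = 19  [B.idx + 1]
17. n7.depth = "qw"  ["qw"]
18. n7.idx = -1  [(if A.wid then A.cnt else A.lab) - 20]
19. n8.lab = 2  [terminal]
20. n9.cnt = 3  [terminal]
21. n7.wid = true  [B.idx == -1]
22. n7.mk = -5  [B.idx - 4]
23. n10.lim = 3  [terminal]
24. n6.val = false  [not A.wid]
25. n12.depth = "vz"  ["vz"]
26. n12.idx = 5  [5]
27. n13.sig = "mm"  [terminal]
28. n14.sig = "xp"  [terminal]
29. n12.wid = false  [B.idx > 5]
30. n12.mk = 25  [B.idx + 20]
31. n15.lab = 8  [B₀.mk - 17]
32. n15.wid = false  [B₀.mk > 25]
33. n15.cnt = -4  [B₀.mk - 29]
34. n16.cnt = 29  [terminal]
35. n17.cnt = 9  [terminal]
36. n15.val = false  [false]
37. n18.depth = "yz"  ["yz"]
38. n18.idx = 24  [B₀.mk * 3 - 51]
39. n19.sig = "xn"  [terminal]
40. n20.sig = "mp"  [terminal]
41. n21.lim = -4  [terminal]
42. n18.wid = false  [e.lim > -4]
43. n18.mk = 3  [e.lim + 7]
44. n11.acc = false  [B₁.mk == B₀.mk]
45. n11.off = "nv"  ["nv"]
46. n11.depth = true  [B₁.wid == false]
47. n5.wid = true  [B.idx > 17]
48. n5.mk = 22  [B.idx + 4]
49. n23.sig = "qr"  [terminal]
50. n24.lab = 23  [terminal]
51. n22.acc = true  [h.lab > 22]
52. n22.off = "pv"  ["pv"]
53. n22.depth = true  [h.lab > 22]
54. n25.depth = "wzpv"  [B₀.depth ++ S.off]
55. n25.idx = 8  [B₁.mk - 14]
56. n26.lim = 1  [terminal]
57. n27.lim = 3  [terminal]
58. n25.wid = false  [false]
59. n25.mk = -1  [e₁.lim - 4]
60. n4.wid = true  [B₁.wid and S.depth]
61. n4.mk = 26  [B₂.mk * -2 + 24]
62. n0.acc = true  [B₁.wid == true]
63. n0.off = "wz"  ["wz"]
64. n0.depth = true  [B₀.wid == true]

8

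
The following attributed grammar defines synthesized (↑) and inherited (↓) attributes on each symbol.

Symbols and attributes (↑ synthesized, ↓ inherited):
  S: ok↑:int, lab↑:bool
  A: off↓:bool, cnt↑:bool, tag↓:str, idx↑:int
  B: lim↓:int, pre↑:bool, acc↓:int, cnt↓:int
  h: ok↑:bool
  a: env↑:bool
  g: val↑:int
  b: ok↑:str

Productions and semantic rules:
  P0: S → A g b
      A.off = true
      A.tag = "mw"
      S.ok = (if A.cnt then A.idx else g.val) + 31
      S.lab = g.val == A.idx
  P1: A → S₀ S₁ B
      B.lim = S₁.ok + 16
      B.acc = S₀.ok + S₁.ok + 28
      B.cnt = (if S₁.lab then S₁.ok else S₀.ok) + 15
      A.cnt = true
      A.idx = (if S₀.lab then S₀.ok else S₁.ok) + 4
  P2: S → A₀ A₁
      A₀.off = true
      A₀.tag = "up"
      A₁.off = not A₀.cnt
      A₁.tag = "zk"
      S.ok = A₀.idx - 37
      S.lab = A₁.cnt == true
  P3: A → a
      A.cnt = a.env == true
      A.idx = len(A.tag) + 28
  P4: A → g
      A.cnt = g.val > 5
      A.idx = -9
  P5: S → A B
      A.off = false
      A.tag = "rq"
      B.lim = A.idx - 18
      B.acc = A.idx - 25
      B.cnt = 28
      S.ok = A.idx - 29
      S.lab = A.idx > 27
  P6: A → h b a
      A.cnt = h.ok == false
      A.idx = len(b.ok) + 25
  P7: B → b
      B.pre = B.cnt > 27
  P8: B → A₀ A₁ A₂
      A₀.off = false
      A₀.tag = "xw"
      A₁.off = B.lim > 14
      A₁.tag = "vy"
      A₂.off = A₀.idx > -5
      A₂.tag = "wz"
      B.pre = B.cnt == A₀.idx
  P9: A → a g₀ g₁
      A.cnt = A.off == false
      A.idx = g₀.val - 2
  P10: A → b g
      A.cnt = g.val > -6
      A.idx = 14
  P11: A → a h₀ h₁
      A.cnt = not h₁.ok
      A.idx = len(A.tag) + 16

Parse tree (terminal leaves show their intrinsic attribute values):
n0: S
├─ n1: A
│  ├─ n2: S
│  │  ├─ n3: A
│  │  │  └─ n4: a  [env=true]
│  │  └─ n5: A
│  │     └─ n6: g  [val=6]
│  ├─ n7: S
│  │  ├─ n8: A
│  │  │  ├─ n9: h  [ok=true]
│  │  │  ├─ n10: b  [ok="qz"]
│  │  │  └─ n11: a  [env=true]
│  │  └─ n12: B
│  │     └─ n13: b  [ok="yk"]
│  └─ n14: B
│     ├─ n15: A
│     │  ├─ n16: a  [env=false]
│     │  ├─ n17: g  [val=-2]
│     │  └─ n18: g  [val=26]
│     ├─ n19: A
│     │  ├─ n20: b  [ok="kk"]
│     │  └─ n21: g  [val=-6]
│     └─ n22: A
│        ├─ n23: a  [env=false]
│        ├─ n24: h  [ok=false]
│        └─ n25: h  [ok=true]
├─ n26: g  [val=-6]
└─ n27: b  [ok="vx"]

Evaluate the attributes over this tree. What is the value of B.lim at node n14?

14

1. n1.off = true  [true]
2. n1.tag = "mw"  ["mw"]
3. n3.off = true  [true]
4. n3.tag = "up"  ["up"]
5. n4.env = true  [terminal]
6. n3.cnt = true  [a.env == true]
7. n3.idx = 30  [len(A.tag) + 28]
8. n5.off = false  [not A₀.cnt]
9. n5.tag = "zk"  ["zk"]
10. n6.val = 6  [terminal]
11. n5.cnt = true  [g.val > 5]
12. n5.idx = -9  [-9]
13. n2.ok = -7  [A₀.idx - 37]
14. n2.lab = true  [A₁.cnt == true]
15. n8.off = false  [false]
16. n8.tag = "rq"  ["rq"]
17. n9.ok = true  [terminal]
18. n10.ok = "qz"  [terminal]
19. n11.env = true  [terminal]
20. n8.cnt = false  [h.ok == false]
21. n8.idx = 27  [len(b.ok) + 25]
22. n12.lim = 9  [A.idx - 18]
23. n12.acc = 2  [A.idx - 25]
24. n12.cnt = 28  [28]
25. n13.ok = "yk"  [terminal]
26. n12.pre = true  [B.cnt > 27]
27. n7.ok = -2  [A.idx - 29]
28. n7.lab = false  [A.idx > 27]
29. n14.lim = 14  [S₁.ok + 16]
30. n14.acc = 19  [S₀.ok + S₁.ok + 28]
31. n14.cnt = 8  [(if S₁.lab then S₁.ok else S₀.ok) + 15]
32. n15.off = false  [false]
33. n15.tag = "xw"  ["xw"]
34. n16.env = false  [terminal]
35. n17.val = -2  [terminal]
36. n18.val = 26  [terminal]
37. n15.cnt = true  [A.off == false]
38. n15.idx = -4  [g₀.val - 2]
39. n19.off = false  [B.lim > 14]
40. n19.tag = "vy"  ["vy"]
41. n20.ok = "kk"  [terminal]
42. n21.val = -6  [terminal]
43. n19.cnt = false  [g.val > -6]
44. n19.idx = 14  [14]
45. n22.off = true  [A₀.idx > -5]
46. n22.tag = "wz"  ["wz"]
47. n23.env = false  [terminal]
48. n24.ok = false  [terminal]
49. n25.ok = true  [terminal]
50. n22.cnt = false  [not h₁.ok]
51. n22.idx = 18  [len(A.tag) + 16]
52. n14.pre = false  [B.cnt == A₀.idx]
53. n1.cnt = true  [true]
54. n1.idx = -3  [(if S₀.lab then S₀.ok else S₁.ok) + 4]
55. n26.val = -6  [terminal]
56. n27.ok = "vx"  [terminal]
57. n0.ok = 28  [(if A.cnt then A.idx else g.val) + 31]
58. n0.lab = false  [g.val == A.idx]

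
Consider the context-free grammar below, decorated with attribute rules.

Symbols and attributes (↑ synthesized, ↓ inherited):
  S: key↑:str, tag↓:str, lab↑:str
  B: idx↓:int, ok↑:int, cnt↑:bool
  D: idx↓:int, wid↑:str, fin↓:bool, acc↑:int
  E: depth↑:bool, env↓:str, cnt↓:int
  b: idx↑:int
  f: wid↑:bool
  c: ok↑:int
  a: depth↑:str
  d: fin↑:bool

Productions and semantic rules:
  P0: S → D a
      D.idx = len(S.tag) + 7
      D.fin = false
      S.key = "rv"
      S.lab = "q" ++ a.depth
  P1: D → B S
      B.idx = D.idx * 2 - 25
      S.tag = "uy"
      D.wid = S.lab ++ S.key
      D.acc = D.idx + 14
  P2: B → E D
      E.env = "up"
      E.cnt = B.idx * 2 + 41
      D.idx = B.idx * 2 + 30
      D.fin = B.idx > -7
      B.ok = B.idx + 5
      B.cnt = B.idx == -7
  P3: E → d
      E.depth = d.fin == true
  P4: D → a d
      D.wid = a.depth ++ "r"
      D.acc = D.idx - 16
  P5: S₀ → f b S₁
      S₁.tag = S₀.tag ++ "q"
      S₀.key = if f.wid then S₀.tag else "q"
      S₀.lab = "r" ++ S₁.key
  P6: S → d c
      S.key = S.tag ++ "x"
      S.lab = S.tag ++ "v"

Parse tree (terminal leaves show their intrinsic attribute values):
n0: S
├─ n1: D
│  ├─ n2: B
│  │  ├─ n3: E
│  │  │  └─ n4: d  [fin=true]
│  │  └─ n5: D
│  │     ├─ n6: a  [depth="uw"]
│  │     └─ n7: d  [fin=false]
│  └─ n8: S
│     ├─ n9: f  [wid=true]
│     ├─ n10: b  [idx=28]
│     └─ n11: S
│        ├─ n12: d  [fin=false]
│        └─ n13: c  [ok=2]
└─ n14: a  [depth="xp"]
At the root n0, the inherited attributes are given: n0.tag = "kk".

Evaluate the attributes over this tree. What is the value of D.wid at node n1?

"ruyqxuy"

1. n0.tag = "kk"  [given at root]
2. n1.idx = 9  [len(S.tag) + 7]
3. n1.fin = false  [false]
4. n2.idx = -7  [D.idx * 2 - 25]
5. n3.env = "up"  ["up"]
6. n3.cnt = 27  [B.idx * 2 + 41]
7. n4.fin = true  [terminal]
8. n3.depth = true  [d.fin == true]
9. n5.idx = 16  [B.idx * 2 + 30]
10. n5.fin = false  [B.idx > -7]
11. n6.depth = "uw"  [terminal]
12. n7.fin = false  [terminal]
13. n5.wid = "uwr"  [a.depth ++ "r"]
14. n5.acc = 0  [D.idx - 16]
15. n2.ok = -2  [B.idx + 5]
16. n2.cnt = true  [B.idx == -7]
17. n8.tag = "uy"  ["uy"]
18. n9.wid = true  [terminal]
19. n10.idx = 28  [terminal]
20. n11.tag = "uyq"  [S₀.tag ++ "q"]
21. n12.fin = false  [terminal]
22. n13.ok = 2  [terminal]
23. n11.key = "uyqx"  [S.tag ++ "x"]
24. n11.lab = "uyqv"  [S.tag ++ "v"]
25. n8.key = "uy"  [if f.wid then S₀.tag else "q"]
26. n8.lab = "ruyqx"  ["r" ++ S₁.key]
27. n1.wid = "ruyqxuy"  [S.lab ++ S.key]
28. n1.acc = 23  [D.idx + 14]
29. n14.depth = "xp"  [terminal]
30. n0.key = "rv"  ["rv"]
31. n0.lab = "qxp"  ["q" ++ a.depth]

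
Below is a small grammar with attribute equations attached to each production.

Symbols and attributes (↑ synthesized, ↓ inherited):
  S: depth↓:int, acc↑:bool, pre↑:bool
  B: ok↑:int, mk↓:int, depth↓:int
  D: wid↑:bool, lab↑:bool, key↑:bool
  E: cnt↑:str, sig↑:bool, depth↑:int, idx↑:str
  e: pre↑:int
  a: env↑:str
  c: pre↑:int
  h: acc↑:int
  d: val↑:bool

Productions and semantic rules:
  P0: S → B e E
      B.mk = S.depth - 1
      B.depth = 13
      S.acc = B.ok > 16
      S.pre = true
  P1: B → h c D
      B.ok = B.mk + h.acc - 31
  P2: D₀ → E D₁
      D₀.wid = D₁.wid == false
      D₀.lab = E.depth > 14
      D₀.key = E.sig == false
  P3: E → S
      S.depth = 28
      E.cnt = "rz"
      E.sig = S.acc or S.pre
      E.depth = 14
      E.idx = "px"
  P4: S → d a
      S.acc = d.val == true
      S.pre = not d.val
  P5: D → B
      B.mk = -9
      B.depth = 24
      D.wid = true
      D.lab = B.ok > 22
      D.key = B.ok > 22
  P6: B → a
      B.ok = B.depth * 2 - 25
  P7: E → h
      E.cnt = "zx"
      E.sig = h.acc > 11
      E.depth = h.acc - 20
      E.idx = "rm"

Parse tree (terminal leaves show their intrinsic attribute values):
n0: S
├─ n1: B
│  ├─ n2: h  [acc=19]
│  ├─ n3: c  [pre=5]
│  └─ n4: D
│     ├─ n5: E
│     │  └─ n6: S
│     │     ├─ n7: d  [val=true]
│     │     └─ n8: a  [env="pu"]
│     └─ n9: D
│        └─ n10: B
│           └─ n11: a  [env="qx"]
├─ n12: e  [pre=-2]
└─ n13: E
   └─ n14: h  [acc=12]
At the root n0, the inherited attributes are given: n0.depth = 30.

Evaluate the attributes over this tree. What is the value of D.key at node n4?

1. n0.depth = 30  [given at root]
2. n1.mk = 29  [S.depth - 1]
3. n1.depth = 13  [13]
4. n2.acc = 19  [terminal]
5. n3.pre = 5  [terminal]
6. n6.depth = 28  [28]
7. n7.val = true  [terminal]
8. n8.env = "pu"  [terminal]
9. n6.acc = true  [d.val == true]
10. n6.pre = false  [not d.val]
11. n5.cnt = "rz"  ["rz"]
12. n5.sig = true  [S.acc or S.pre]
13. n5.depth = 14  [14]
14. n5.idx = "px"  ["px"]
15. n10.mk = -9  [-9]
16. n10.depth = 24  [24]
17. n11.env = "qx"  [terminal]
18. n10.ok = 23  [B.depth * 2 - 25]
19. n9.wid = true  [true]
20. n9.lab = true  [B.ok > 22]
21. n9.key = true  [B.ok > 22]
22. n4.wid = false  [D₁.wid == false]
23. n4.lab = false  [E.depth > 14]
24. n4.key = false  [E.sig == false]
25. n1.ok = 17  [B.mk + h.acc - 31]
26. n12.pre = -2  [terminal]
27. n14.acc = 12  [terminal]
28. n13.cnt = "zx"  ["zx"]
29. n13.sig = true  [h.acc > 11]
30. n13.depth = -8  [h.acc - 20]
31. n13.idx = "rm"  ["rm"]
32. n0.acc = true  [B.ok > 16]
33. n0.pre = true  [true]

false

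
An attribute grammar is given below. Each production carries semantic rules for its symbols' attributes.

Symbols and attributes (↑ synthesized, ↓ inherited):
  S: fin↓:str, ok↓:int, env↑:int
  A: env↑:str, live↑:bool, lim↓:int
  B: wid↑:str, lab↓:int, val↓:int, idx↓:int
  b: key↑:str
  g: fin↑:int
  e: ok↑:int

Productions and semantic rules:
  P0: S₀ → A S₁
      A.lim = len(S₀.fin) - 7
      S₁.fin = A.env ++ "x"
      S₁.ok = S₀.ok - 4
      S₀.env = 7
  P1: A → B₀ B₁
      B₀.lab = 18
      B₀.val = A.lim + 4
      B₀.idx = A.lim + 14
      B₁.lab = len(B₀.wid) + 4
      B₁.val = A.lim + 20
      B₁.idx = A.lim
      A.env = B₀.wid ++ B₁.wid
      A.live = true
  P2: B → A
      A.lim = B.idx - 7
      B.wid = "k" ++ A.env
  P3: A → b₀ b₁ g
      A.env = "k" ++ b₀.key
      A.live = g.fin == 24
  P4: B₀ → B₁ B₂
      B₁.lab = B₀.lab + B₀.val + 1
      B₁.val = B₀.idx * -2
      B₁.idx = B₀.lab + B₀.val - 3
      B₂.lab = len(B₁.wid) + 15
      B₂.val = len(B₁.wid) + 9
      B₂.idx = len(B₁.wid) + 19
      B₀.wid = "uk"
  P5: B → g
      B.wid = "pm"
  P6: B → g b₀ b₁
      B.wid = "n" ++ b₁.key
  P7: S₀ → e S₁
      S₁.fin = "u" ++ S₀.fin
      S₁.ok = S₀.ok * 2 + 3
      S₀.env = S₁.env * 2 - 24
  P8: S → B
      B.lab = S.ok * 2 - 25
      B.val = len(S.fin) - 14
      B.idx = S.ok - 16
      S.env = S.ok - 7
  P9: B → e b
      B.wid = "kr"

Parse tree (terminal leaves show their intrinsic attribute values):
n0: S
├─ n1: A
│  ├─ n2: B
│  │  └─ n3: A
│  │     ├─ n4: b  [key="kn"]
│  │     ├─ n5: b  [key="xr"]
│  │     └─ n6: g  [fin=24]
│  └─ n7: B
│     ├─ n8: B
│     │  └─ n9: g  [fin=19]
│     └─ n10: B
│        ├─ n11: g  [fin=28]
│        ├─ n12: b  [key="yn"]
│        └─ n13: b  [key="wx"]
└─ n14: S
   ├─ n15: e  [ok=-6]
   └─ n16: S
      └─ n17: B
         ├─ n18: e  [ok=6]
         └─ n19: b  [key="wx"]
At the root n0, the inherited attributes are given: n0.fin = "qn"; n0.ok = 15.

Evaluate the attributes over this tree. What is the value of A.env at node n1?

"kkknuk"

1. n0.fin = "qn"  [given at root]
2. n0.ok = 15  [given at root]
3. n1.lim = -5  [len(S₀.fin) - 7]
4. n2.lab = 18  [18]
5. n2.val = -1  [A.lim + 4]
6. n2.idx = 9  [A.lim + 14]
7. n3.lim = 2  [B.idx - 7]
8. n4.key = "kn"  [terminal]
9. n5.key = "xr"  [terminal]
10. n6.fin = 24  [terminal]
11. n3.env = "kkn"  ["k" ++ b₀.key]
12. n3.live = true  [g.fin == 24]
13. n2.wid = "kkkn"  ["k" ++ A.env]
14. n7.lab = 8  [len(B₀.wid) + 4]
15. n7.val = 15  [A.lim + 20]
16. n7.idx = -5  [A.lim]
17. n8.lab = 24  [B₀.lab + B₀.val + 1]
18. n8.val = 10  [B₀.idx * -2]
19. n8.idx = 20  [B₀.lab + B₀.val - 3]
20. n9.fin = 19  [terminal]
21. n8.wid = "pm"  ["pm"]
22. n10.lab = 17  [len(B₁.wid) + 15]
23. n10.val = 11  [len(B₁.wid) + 9]
24. n10.idx = 21  [len(B₁.wid) + 19]
25. n11.fin = 28  [terminal]
26. n12.key = "yn"  [terminal]
27. n13.key = "wx"  [terminal]
28. n10.wid = "nwx"  ["n" ++ b₁.key]
29. n7.wid = "uk"  ["uk"]
30. n1.env = "kkknuk"  [B₀.wid ++ B₁.wid]
31. n1.live = true  [true]
32. n14.fin = "kkknukx"  [A.env ++ "x"]
33. n14.ok = 11  [S₀.ok - 4]
34. n15.ok = -6  [terminal]
35. n16.fin = "ukkknukx"  ["u" ++ S₀.fin]
36. n16.ok = 25  [S₀.ok * 2 + 3]
37. n17.lab = 25  [S.ok * 2 - 25]
38. n17.val = -6  [len(S.fin) - 14]
39. n17.idx = 9  [S.ok - 16]
40. n18.ok = 6  [terminal]
41. n19.key = "wx"  [terminal]
42. n17.wid = "kr"  ["kr"]
43. n16.env = 18  [S.ok - 7]
44. n14.env = 12  [S₁.env * 2 - 24]
45. n0.env = 7  [7]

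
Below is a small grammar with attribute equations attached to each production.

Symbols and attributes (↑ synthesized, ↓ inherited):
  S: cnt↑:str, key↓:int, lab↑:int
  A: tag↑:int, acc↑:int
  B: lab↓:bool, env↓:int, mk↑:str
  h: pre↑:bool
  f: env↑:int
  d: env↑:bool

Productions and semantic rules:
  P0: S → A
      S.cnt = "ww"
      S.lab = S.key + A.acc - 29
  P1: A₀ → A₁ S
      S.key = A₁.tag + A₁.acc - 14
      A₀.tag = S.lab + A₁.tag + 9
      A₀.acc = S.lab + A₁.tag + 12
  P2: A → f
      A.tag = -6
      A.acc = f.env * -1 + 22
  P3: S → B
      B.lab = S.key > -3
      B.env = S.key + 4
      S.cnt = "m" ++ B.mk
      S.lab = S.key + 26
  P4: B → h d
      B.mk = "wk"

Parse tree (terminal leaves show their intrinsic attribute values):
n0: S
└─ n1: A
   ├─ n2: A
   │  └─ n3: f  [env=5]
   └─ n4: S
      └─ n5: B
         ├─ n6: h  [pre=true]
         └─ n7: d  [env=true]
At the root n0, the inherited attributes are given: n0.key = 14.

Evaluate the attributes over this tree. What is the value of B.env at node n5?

1

1. n0.key = 14  [given at root]
2. n3.env = 5  [terminal]
3. n2.tag = -6  [-6]
4. n2.acc = 17  [f.env * -1 + 22]
5. n4.key = -3  [A₁.tag + A₁.acc - 14]
6. n5.lab = false  [S.key > -3]
7. n5.env = 1  [S.key + 4]
8. n6.pre = true  [terminal]
9. n7.env = true  [terminal]
10. n5.mk = "wk"  ["wk"]
11. n4.cnt = "mwk"  ["m" ++ B.mk]
12. n4.lab = 23  [S.key + 26]
13. n1.tag = 26  [S.lab + A₁.tag + 9]
14. n1.acc = 29  [S.lab + A₁.tag + 12]
15. n0.cnt = "ww"  ["ww"]
16. n0.lab = 14  [S.key + A.acc - 29]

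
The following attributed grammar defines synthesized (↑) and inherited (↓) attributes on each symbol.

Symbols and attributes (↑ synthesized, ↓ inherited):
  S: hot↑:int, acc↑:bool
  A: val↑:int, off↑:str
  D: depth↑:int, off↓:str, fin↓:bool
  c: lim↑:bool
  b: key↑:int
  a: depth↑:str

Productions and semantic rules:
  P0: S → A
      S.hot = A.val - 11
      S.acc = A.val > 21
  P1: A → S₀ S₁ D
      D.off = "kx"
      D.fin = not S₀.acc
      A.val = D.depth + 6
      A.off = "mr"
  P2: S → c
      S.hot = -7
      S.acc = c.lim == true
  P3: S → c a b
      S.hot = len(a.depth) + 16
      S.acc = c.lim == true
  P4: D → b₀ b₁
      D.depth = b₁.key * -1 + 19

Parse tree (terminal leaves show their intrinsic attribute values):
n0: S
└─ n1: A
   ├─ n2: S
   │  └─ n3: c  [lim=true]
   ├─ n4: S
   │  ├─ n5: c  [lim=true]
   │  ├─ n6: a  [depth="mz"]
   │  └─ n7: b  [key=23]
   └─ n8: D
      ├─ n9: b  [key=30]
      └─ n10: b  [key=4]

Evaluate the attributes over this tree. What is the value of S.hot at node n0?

10

1. n3.lim = true  [terminal]
2. n2.hot = -7  [-7]
3. n2.acc = true  [c.lim == true]
4. n5.lim = true  [terminal]
5. n6.depth = "mz"  [terminal]
6. n7.key = 23  [terminal]
7. n4.hot = 18  [len(a.depth) + 16]
8. n4.acc = true  [c.lim == true]
9. n8.off = "kx"  ["kx"]
10. n8.fin = false  [not S₀.acc]
11. n9.key = 30  [terminal]
12. n10.key = 4  [terminal]
13. n8.depth = 15  [b₁.key * -1 + 19]
14. n1.val = 21  [D.depth + 6]
15. n1.off = "mr"  ["mr"]
16. n0.hot = 10  [A.val - 11]
17. n0.acc = false  [A.val > 21]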